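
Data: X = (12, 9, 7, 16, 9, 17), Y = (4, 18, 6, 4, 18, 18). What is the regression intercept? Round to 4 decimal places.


a = ybar - b*xbar, where b = sum((xi-xbar)(yi-ybar)) / sum((xi-xbar)^2)
n = 6, xbar = 70/6 = 35/3 ≈ 11.666667, ybar = 68/6 = 34/3 ≈ 11.333333
Sxy = sum((xi-xbar)(yi-ybar)) = -28/3 ≈ -9.333333
Sxx = sum((xi-xbar)^2) = 250/3 ≈ 83.333333
b = Sxy / Sxx = -0.112
a = 11.333333 - (-0.112) * 11.666667 = 12.64

12.6400


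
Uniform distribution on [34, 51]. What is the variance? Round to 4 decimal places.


Var = (b-a)^2 / 12
(b-a)^2 = (51 - 34)^2 = 289
Var = 289/12 ≈ 24.083333

24.0833


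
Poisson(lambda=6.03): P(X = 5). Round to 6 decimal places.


P = e^(-lam) * lam^k / k!
e^(-6.03) ≈ 0.002405494
lam^k = 6.03^5 ≈ 7972.353744
k! = 5! = 120
P = 0.002405494 * 7972.353744 / 120 ≈ 0.159812

0.159812


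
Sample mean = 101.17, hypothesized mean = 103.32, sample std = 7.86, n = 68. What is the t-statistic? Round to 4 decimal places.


t = (xbar - mu0) / (s/sqrt(n))
xbar - mu0 = 101.17 - 103.32 = -2.15
sqrt(68) ≈ 8.24621125
s/sqrt(n) = 7.86 / 8.24621125 ≈ 0.95316501
t = -2.15 / 0.95316501 ≈ -2.255643

-2.2556


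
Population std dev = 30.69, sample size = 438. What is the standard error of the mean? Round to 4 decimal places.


SE = sigma / sqrt(n)
sqrt(438) ≈ 20.928450
SE = 30.69 / 20.928450 ≈ 1.466425

1.4664


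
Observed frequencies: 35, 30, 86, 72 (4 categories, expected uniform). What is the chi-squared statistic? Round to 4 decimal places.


chi2 = sum((O-E)^2/E), E = total/4
total = 223, E = 223/4 = 55.75
(35 - 55.75)^2 / 55.75 = 430.5625 / 55.75 = 6889/892 ≈ 7.723094
(30 - 55.75)^2 / 55.75 = 663.0625 / 55.75 = 10609/892 ≈ 11.893498
(86 - 55.75)^2 / 55.75 = 915.0625 / 55.75 = 14641/892 ≈ 16.413677
(72 - 55.75)^2 / 55.75 = 264.0625 / 55.75 = 4225/892 ≈ 4.736547
chi2 = 9091/223 ≈ 40.766816

40.7668


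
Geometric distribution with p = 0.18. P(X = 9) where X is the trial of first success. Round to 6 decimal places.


P = (1-p)^(k-1) * p
(1-p)^(k-1) = 0.82^8 ≈ 0.2044141
P = 0.2044141 * 0.18 ≈ 0.03679454

0.036795


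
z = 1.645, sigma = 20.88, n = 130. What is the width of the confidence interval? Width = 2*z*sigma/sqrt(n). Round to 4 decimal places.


width = 2*z*sigma/sqrt(n)
2*z*sigma = 2 * 1.645 * 20.88 = 68.6952
sqrt(130) ≈ 11.401754
width = 68.6952 / 11.401754 ≈ 6.024968

6.0250


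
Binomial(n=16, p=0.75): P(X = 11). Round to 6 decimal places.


P = C(n,k) * p^k * (1-p)^(n-k)
C(16,11) = 4368
p^k = 0.75^11 ≈ 0.04223514
(1-p)^(n-k) = 0.25^5 = 0.0009765625
P = 4368 * 0.04223514 * 0.0009765625 ≈ 0.180159

0.180159


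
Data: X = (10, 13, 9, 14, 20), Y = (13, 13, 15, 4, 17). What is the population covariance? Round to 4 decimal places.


Cov = (1/n)*sum((xi-xbar)(yi-ybar))
n = 5, xbar = 66/5 = 13.2, ybar = 62/5 = 12.4
sum((xi-xbar)(yi-ybar)) = 11.6
Cov = 11.6 / 5 = 2.32

2.3200


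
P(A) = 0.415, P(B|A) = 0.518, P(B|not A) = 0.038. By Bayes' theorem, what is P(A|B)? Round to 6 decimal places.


P(A|B) = P(B|A)*P(A) / P(B), P(B) = P(B|A)*P(A) + P(B|not A)*P(not A)
P(B|A)*P(A) = 0.518 * 0.415 = 0.21497
P(B|not A)*P(not A) = 0.038 * 0.585 = 0.02223
P(B) = 0.21497 + 0.02223 = 0.2372
P(A|B) = 0.21497 / 0.2372 ≈ 0.90628162

0.906282


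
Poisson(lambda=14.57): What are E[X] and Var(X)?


E[X] = Var(X) = lambda = 14.57

14.57, 14.57


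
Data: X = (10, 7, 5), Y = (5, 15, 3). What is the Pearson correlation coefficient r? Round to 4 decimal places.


r = sum((xi-xbar)(yi-ybar)) / sqrt(sum((xi-xbar)^2) * sum((yi-ybar)^2))
n = 3, xbar = 22/3 ≈ 7.333333, ybar = 23/3 ≈ 7.666667
Sxy = sum((xi-xbar)(yi-ybar)) = 4/3 ≈ 1.333333
Sxx = sum((xi-xbar)^2) = 38/3 ≈ 12.666667
Syy = sum((yi-ybar)^2) = 248/3 ≈ 82.666667
sqrt(Sxx*Syy) ≈ 32.359096
r = Sxy / sqrt(Sxx*Syy) = 1.333333 / 32.359096 ≈ 0.041204

0.0412


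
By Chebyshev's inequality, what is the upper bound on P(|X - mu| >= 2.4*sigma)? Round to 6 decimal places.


P <= 1/k^2
k^2 = 2.4^2 = 5.76
1/k^2 = 1 / 5.76 = 25/144 ≈ 0.17361111

0.173611


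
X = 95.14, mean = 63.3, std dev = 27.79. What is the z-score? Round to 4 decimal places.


z = (X - mu) / sigma
X - mu = 95.14 - 63.3 = 31.84
z = 31.84 / 27.79 = 3184/2779 ≈ 1.145736

1.1457


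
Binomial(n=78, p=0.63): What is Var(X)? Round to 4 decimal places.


Var = n*p*(1-p) = 78 * 0.63 * 0.37 = 18.1818

18.1818


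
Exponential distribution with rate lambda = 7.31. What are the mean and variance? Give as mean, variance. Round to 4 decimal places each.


mean = 1/lam, var = 1/lam^2
mean = 1 / 7.31 = 100/731 ≈ 0.136799
lam^2 = 7.31^2 = 53.4361
var = 1 / 53.4361 ≈ 0.018714

0.1368, 0.0187


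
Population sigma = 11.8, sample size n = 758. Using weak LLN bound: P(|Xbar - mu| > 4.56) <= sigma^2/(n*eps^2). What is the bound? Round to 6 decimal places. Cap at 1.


bound = min(1, sigma^2/(n*eps^2))
sigma^2 = 11.8^2 = 139.24
n*eps^2 = 758 * 4.56^2 = 758 * 20.7936 = 15761.5488
sigma^2/(n*eps^2) = 139.24 / 15761.5488 ≈ 0.00883416

0.008834


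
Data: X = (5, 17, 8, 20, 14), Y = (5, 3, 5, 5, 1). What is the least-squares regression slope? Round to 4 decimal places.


b = sum((xi-xbar)(yi-ybar)) / sum((xi-xbar)^2)
n = 5, xbar = 64/5 = 12.8, ybar = 19/5 = 3.8
Sxy = sum((xi-xbar)(yi-ybar)) = -13.2
Sxx = sum((xi-xbar)^2) = 154.8
b = Sxy / Sxx = -11/129 ≈ -0.085271

-0.0853


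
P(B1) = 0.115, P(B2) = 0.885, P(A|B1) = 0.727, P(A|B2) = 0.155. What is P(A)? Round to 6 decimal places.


P(A) = P(A|B1)*P(B1) + P(A|B2)*P(B2)
P(A|B1)*P(B1) = 0.727 * 0.115 = 0.083605
P(A|B2)*P(B2) = 0.155 * 0.885 = 0.137175
P(A) = 0.083605 + 0.137175 = 0.22078

0.220780


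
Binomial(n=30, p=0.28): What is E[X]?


E[X] = n*p = 30 * 0.28 = 8.4

8.4


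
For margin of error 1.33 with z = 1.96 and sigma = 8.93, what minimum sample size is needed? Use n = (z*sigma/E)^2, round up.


z*sigma/E = 1.96 * 8.93 / 1.33 = 13.16
(z*sigma/E)^2 = 173.1856
round up: n = 174

174


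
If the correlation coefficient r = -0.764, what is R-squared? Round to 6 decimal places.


R^2 = r^2 = (-0.764)^2 = 0.583696

0.583696


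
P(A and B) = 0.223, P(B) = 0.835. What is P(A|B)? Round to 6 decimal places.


P(A|B) = P(A and B) / P(B) = 0.223 / 0.835 = 223/835 ≈ 0.26706587

0.267066


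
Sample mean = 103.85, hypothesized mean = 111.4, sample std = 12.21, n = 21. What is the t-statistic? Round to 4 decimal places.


t = (xbar - mu0) / (s/sqrt(n))
xbar - mu0 = 103.85 - 111.4 = -7.55
sqrt(21) ≈ 4.58257569
s/sqrt(n) = 12.21 / 4.58257569 ≈ 2.66444044
t = -7.55 / 2.66444044 ≈ -2.833616

-2.8336


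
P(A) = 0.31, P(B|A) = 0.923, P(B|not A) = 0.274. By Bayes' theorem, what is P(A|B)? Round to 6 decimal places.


P(A|B) = P(B|A)*P(A) / P(B), P(B) = P(B|A)*P(A) + P(B|not A)*P(not A)
P(B|A)*P(A) = 0.923 * 0.31 = 0.28613
P(B|not A)*P(not A) = 0.274 * 0.69 = 0.18906
P(B) = 0.28613 + 0.18906 = 0.47519
P(A|B) = 0.28613 / 0.47519 ≈ 0.60213809

0.602138


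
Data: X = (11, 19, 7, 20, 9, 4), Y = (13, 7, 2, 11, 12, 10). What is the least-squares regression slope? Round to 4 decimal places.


b = sum((xi-xbar)(yi-ybar)) / sum((xi-xbar)^2)
n = 6, xbar = 70/6 = 35/3 ≈ 11.666667, ybar = 55/6 ≈ 9.166667
Sxy = sum((xi-xbar)(yi-ybar)) = 49/3 ≈ 16.333333
Sxx = sum((xi-xbar)^2) = 634/3 ≈ 211.333333
b = Sxy / Sxx = 49/634 ≈ 0.077287

0.0773


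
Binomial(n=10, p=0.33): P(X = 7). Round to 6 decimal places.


P = C(n,k) * p^k * (1-p)^(n-k)
C(10,7) = 120
p^k = 0.33^7 ≈ 0.0004261844
(1-p)^(n-k) = 0.67^3 = 0.300763
P = 120 * 0.0004261844 * 0.300763 ≈ 0.015382

0.015382


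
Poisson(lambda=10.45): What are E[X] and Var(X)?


E[X] = Var(X) = lambda = 10.45

10.45, 10.45


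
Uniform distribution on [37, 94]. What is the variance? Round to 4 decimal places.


Var = (b-a)^2 / 12
(b-a)^2 = (94 - 37)^2 = 3249
Var = 3249/12 = 270.75

270.7500


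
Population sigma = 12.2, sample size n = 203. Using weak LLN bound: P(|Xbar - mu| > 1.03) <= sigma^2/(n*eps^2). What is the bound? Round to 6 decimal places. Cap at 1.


bound = min(1, sigma^2/(n*eps^2))
sigma^2 = 12.2^2 = 148.84
n*eps^2 = 203 * 1.03^2 = 203 * 1.0609 = 215.3627
sigma^2/(n*eps^2) = 148.84 / 215.3627 ≈ 0.69111318

0.691113


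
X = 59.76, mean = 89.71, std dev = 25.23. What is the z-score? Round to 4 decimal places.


z = (X - mu) / sigma
X - mu = 59.76 - 89.71 = -29.95
z = -29.95 / 25.23 = -2995/2523 ≈ -1.187079

-1.1871


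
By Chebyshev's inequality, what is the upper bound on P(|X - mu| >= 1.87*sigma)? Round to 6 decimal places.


P <= 1/k^2
k^2 = 1.87^2 = 3.4969
1/k^2 = 1 / 3.4969 ≈ 0.28596757

0.285968


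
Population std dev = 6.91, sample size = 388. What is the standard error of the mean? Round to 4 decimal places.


SE = sigma / sqrt(n)
sqrt(388) ≈ 19.697716
SE = 6.91 / 19.697716 ≈ 0.350802

0.3508


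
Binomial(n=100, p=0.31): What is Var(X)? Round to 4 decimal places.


Var = n*p*(1-p) = 100 * 0.31 * 0.69 = 21.39

21.3900


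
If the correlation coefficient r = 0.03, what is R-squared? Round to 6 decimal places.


R^2 = r^2 = (0.03)^2 = 0.0009

0.000900


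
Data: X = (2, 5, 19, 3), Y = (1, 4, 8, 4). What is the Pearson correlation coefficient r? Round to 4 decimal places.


r = sum((xi-xbar)(yi-ybar)) / sqrt(sum((xi-xbar)^2) * sum((yi-ybar)^2))
n = 4, xbar = 29/4 = 7.25, ybar = 17/4 = 4.25
Sxy = sum((xi-xbar)(yi-ybar)) = 62.75
Sxx = sum((xi-xbar)^2) = 188.75
Syy = sum((yi-ybar)^2) = 24.75
sqrt(Sxx*Syy) ≈ 68.348830
r = Sxy / sqrt(Sxx*Syy) = 62.75 / 68.348830 ≈ 0.918084

0.9181


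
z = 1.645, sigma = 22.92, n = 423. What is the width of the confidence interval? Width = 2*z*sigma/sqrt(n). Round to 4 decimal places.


width = 2*z*sigma/sqrt(n)
2*z*sigma = 2 * 1.645 * 22.92 = 75.4068
sqrt(423) ≈ 20.566964
width = 75.4068 / 20.566964 ≈ 3.666404

3.6664


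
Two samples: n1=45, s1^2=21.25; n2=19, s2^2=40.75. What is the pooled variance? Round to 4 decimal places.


sp^2 = ((n1-1)*s1^2 + (n2-1)*s2^2)/(n1+n2-2)
(n1-1)*s1^2 = 44 * 21.25 = 935
(n2-1)*s2^2 = 18 * 40.75 = 733.5
numerator = 935 + 733.5 = 1668.5
n1+n2-2 = 62
sp^2 = 1668.5 / 62 = 3337/124 ≈ 26.911290

26.9113


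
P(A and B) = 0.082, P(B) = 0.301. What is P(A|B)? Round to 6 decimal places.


P(A|B) = P(A and B) / P(B) = 0.082 / 0.301 = 82/301 ≈ 0.27242525

0.272425


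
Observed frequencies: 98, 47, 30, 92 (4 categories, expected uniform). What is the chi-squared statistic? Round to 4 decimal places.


chi2 = sum((O-E)^2/E), E = total/4
total = 267, E = 267/4 = 66.75
(98 - 66.75)^2 / 66.75 = 976.5625 / 66.75 = 15625/1068 ≈ 14.630150
(47 - 66.75)^2 / 66.75 = 390.0625 / 66.75 = 6241/1068 ≈ 5.843633
(30 - 66.75)^2 / 66.75 = 1350.5625 / 66.75 = 7203/356 ≈ 20.233146
(92 - 66.75)^2 / 66.75 = 637.5625 / 66.75 = 10201/1068 ≈ 9.551498
chi2 = 4473/89 ≈ 50.258427

50.2584


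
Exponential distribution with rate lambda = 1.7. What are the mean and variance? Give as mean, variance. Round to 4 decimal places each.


mean = 1/lam, var = 1/lam^2
mean = 1 / 1.7 = 10/17 ≈ 0.588235
lam^2 = 1.7^2 = 2.89
var = 1 / 2.89 = 100/289 ≈ 0.346021

0.5882, 0.3460


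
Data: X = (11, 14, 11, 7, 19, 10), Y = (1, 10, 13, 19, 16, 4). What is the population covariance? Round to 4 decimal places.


Cov = (1/n)*sum((xi-xbar)(yi-ybar))
n = 6, xbar = 72/6 = 12, ybar = 63/6 = 10.5
sum((xi-xbar)(yi-ybar)) = 15
Cov = 15 / 6 = 2.5

2.5000


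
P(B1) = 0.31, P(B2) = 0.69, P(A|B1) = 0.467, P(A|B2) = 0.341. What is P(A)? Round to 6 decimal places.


P(A) = P(A|B1)*P(B1) + P(A|B2)*P(B2)
P(A|B1)*P(B1) = 0.467 * 0.31 = 0.14477
P(A|B2)*P(B2) = 0.341 * 0.69 = 0.23529
P(A) = 0.14477 + 0.23529 = 0.38006

0.380060


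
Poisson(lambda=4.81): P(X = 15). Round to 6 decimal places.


P = e^(-lam) * lam^k / k!
e^(-4.81) ≈ 0.008147860
lam^k = 4.81^15 ≈ 17067744997.329458
k! = 15! = 1307674368000
P = 0.008147860 * 17067744997.329458 / 1307674368000 ≈ 0.000106

0.000106


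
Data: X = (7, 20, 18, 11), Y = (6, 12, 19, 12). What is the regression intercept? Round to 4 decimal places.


a = ybar - b*xbar, where b = sum((xi-xbar)(yi-ybar)) / sum((xi-xbar)^2)
n = 4, xbar = 56/4 = 14, ybar = 49/4 = 12.25
Sxy = sum((xi-xbar)(yi-ybar)) = 70
Sxx = sum((xi-xbar)^2) = 110
b = Sxy / Sxx = 7/11 ≈ 0.636364
a = 12.25 - 0.636364 * 14 = 147/44 ≈ 3.340909

3.3409


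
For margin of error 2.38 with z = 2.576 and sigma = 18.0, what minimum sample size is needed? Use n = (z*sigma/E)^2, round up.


z*sigma/E = 2.576 * 18.0 / 2.38 = 1656/85 ≈ 19.482353
(z*sigma/E)^2 = 2742336/7225 ≈ 379.562076
round up: n = 380

380


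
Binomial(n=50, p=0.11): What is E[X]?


E[X] = n*p = 50 * 0.11 = 5.5

5.5


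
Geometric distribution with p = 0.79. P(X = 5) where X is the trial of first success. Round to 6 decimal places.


P = (1-p)^(k-1) * p
(1-p)^(k-1) = 0.21^4 = 0.00194481
P = 0.00194481 * 0.79 ≈ 0.001536400

0.001536


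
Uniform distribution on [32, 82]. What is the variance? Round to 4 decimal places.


Var = (b-a)^2 / 12
(b-a)^2 = (82 - 32)^2 = 2500
Var = 2500/12 ≈ 208.333333

208.3333


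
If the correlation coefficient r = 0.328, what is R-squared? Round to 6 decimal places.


R^2 = r^2 = (0.328)^2 = 0.107584

0.107584


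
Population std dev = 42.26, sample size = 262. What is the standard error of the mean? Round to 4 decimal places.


SE = sigma / sqrt(n)
sqrt(262) ≈ 16.186414
SE = 42.26 / 16.186414 ≈ 2.610832

2.6108


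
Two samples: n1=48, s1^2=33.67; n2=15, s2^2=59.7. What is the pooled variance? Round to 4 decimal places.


sp^2 = ((n1-1)*s1^2 + (n2-1)*s2^2)/(n1+n2-2)
(n1-1)*s1^2 = 47 * 33.67 = 1582.49
(n2-1)*s2^2 = 14 * 59.7 = 835.8
numerator = 1582.49 + 835.8 = 2418.29
n1+n2-2 = 61
sp^2 = 2418.29 / 61 = 241829/6100 ≈ 39.644098

39.6441


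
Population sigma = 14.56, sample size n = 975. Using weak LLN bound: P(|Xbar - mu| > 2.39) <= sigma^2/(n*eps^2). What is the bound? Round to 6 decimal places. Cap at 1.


bound = min(1, sigma^2/(n*eps^2))
sigma^2 = 14.56^2 = 211.9936
n*eps^2 = 975 * 2.39^2 = 975 * 5.7121 = 5569.2975
sigma^2/(n*eps^2) = 211.9936 / 5569.2975 ≈ 0.03806469

0.038065


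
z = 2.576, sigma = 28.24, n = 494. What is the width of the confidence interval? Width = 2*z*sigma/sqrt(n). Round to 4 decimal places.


width = 2*z*sigma/sqrt(n)
2*z*sigma = 2 * 2.576 * 28.24 = 145.49248
sqrt(494) ≈ 22.226111
width = 145.49248 / 22.226111 ≈ 6.546016

6.5460


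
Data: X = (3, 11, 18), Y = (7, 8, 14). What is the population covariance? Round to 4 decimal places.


Cov = (1/n)*sum((xi-xbar)(yi-ybar))
n = 3, xbar = 32/3 ≈ 10.666667, ybar = 29/3 ≈ 9.666667
sum((xi-xbar)(yi-ybar)) = 155/3 ≈ 51.666667
Cov = 51.666667 / 3 = 155/9 ≈ 17.222222

17.2222


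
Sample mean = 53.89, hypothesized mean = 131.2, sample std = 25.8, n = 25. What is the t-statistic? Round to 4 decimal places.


t = (xbar - mu0) / (s/sqrt(n))
xbar - mu0 = 53.89 - 131.2 = -77.31
sqrt(25) = 5
s/sqrt(n) = 25.8 / 5 = 5.16
t = -77.31 / 5.16 = -2577/172 ≈ -14.982558

-14.9826


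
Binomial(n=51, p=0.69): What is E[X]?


E[X] = n*p = 51 * 0.69 = 35.19

35.19


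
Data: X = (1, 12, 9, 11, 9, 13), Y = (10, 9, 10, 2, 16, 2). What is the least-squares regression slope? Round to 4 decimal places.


b = sum((xi-xbar)(yi-ybar)) / sum((xi-xbar)^2)
n = 6, xbar = 55/6 ≈ 9.166667, ybar = 49/6 ≈ 8.166667
Sxy = sum((xi-xbar)(yi-ybar)) = -295/6 ≈ -49.166667
Sxx = sum((xi-xbar)^2) = 557/6 ≈ 92.833333
b = Sxy / Sxx = -295/557 ≈ -0.529623

-0.5296


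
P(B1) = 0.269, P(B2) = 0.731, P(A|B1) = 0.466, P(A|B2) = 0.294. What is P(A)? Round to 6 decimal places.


P(A) = P(A|B1)*P(B1) + P(A|B2)*P(B2)
P(A|B1)*P(B1) = 0.466 * 0.269 = 0.125354
P(A|B2)*P(B2) = 0.294 * 0.731 = 0.214914
P(A) = 0.125354 + 0.214914 = 0.340268

0.340268


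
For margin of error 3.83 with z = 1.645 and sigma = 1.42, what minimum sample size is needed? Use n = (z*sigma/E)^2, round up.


z*sigma/E = 1.645 * 1.42 / 3.83 ≈ 0.609896
(z*sigma/E)^2 ≈ 0.371973
round up: n = 1

1


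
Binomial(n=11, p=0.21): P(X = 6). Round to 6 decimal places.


P = C(n,k) * p^k * (1-p)^(n-k)
C(11,6) = 462
p^k = 0.21^6 ≈ 0.00008576612
(1-p)^(n-k) = 0.79^5 ≈ 0.3077056
P = 462 * 0.00008576612 * 0.3077056 ≈ 0.012193

0.012193


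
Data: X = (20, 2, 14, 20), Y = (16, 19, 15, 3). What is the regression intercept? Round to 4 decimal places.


a = ybar - b*xbar, where b = sum((xi-xbar)(yi-ybar)) / sum((xi-xbar)^2)
n = 4, xbar = 56/4 = 14, ybar = 53/4 = 13.25
Sxy = sum((xi-xbar)(yi-ybar)) = -114
Sxx = sum((xi-xbar)^2) = 216
b = Sxy / Sxx = -19/36 ≈ -0.527778
a = 13.25 - (-0.527778) * 14 = 743/36 ≈ 20.638889

20.6389


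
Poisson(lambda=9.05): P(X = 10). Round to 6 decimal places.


P = e^(-lam) * lam^k / k!
e^(-9.05) ≈ 0.0001173910
lam^k = 9.05^10 ≈ 3685409848.335518
k! = 10! = 3628800
P = 0.0001173910 * 3685409848.335518 / 3628800 ≈ 0.119222

0.119222


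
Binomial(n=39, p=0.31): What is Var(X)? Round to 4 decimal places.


Var = n*p*(1-p) = 39 * 0.31 * 0.69 = 8.3421

8.3421


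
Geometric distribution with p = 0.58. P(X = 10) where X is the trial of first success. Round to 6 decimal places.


P = (1-p)^(k-1) * p
(1-p)^(k-1) = 0.42^9 ≈ 0.0004066714
P = 0.0004066714 * 0.58 ≈ 0.0002358694

0.000236


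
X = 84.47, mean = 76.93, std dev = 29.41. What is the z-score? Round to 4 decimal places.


z = (X - mu) / sigma
X - mu = 84.47 - 76.93 = 7.54
z = 7.54 / 29.41 = 754/2941 ≈ 0.256375

0.2564


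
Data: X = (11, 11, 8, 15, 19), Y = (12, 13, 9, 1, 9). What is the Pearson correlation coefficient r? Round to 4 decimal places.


r = sum((xi-xbar)(yi-ybar)) / sqrt(sum((xi-xbar)^2) * sum((yi-ybar)^2))
n = 5, xbar = 64/5 = 12.8, ybar = 44/5 = 8.8
Sxy = sum((xi-xbar)(yi-ybar)) = -30.2
Sxx = sum((xi-xbar)^2) = 72.8
Syy = sum((yi-ybar)^2) = 88.8
sqrt(Sxx*Syy) ≈ 80.402985
r = Sxy / sqrt(Sxx*Syy) = -30.2 / 80.402985 ≈ -0.375608

-0.3756


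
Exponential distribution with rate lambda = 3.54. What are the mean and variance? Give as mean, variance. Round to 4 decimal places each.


mean = 1/lam, var = 1/lam^2
mean = 1 / 3.54 = 50/177 ≈ 0.282486
lam^2 = 3.54^2 = 12.5316
var = 1 / 12.5316 ≈ 0.079798

0.2825, 0.0798


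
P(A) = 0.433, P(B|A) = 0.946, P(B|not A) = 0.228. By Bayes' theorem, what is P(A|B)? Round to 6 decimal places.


P(A|B) = P(B|A)*P(A) / P(B), P(B) = P(B|A)*P(A) + P(B|not A)*P(not A)
P(B|A)*P(A) = 0.946 * 0.433 = 0.409618
P(B|not A)*P(not A) = 0.228 * 0.567 = 0.129276
P(B) = 0.409618 + 0.129276 = 0.538894
P(A|B) = 0.409618 / 0.538894 ≈ 0.76010867

0.760109


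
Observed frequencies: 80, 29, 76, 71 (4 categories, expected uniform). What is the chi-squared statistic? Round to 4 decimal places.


chi2 = sum((O-E)^2/E), E = total/4
total = 256, E = 256/4 = 64
(80 - 64)^2 / 64 = 256 / 64 = 4
(29 - 64)^2 / 64 = 1225 / 64 = 19.140625
(76 - 64)^2 / 64 = 144 / 64 = 2.25
(71 - 64)^2 / 64 = 49 / 64 = 0.765625
chi2 = 26.15625

26.1563


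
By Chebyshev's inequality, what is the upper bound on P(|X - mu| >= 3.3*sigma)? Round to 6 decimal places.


P <= 1/k^2
k^2 = 3.3^2 = 10.89
1/k^2 = 1 / 10.89 = 100/1089 ≈ 0.09182736

0.091827


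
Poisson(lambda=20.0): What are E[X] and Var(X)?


E[X] = Var(X) = lambda = 20.0

20.0, 20.0


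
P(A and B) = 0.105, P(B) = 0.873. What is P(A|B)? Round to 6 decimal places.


P(A|B) = P(A and B) / P(B) = 0.105 / 0.873 = 35/291 ≈ 0.12027491

0.120275


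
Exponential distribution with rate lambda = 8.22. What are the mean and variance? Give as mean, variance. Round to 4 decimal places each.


mean = 1/lam, var = 1/lam^2
mean = 1 / 8.22 = 50/411 ≈ 0.121655
lam^2 = 8.22^2 = 67.5684
var = 1 / 67.5684 ≈ 0.014800

0.1217, 0.0148


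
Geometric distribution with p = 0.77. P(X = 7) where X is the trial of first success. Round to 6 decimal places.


P = (1-p)^(k-1) * p
(1-p)^(k-1) = 0.23^6 ≈ 0.0001480359
P = 0.0001480359 * 0.77 ≈ 0.0001139876

0.000114


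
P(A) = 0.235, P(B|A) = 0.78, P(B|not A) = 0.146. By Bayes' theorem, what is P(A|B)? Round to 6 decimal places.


P(A|B) = P(B|A)*P(A) / P(B), P(B) = P(B|A)*P(A) + P(B|not A)*P(not A)
P(B|A)*P(A) = 0.78 * 0.235 = 0.1833
P(B|not A)*P(not A) = 0.146 * 0.765 = 0.11169
P(B) = 0.1833 + 0.11169 = 0.29499
P(A|B) = 0.1833 / 0.29499 = 6110/9833 ≈ 0.62137700

0.621377


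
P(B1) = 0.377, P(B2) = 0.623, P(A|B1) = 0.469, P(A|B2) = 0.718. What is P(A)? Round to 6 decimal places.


P(A) = P(A|B1)*P(B1) + P(A|B2)*P(B2)
P(A|B1)*P(B1) = 0.469 * 0.377 = 0.176813
P(A|B2)*P(B2) = 0.718 * 0.623 = 0.447314
P(A) = 0.176813 + 0.447314 = 0.624127

0.624127


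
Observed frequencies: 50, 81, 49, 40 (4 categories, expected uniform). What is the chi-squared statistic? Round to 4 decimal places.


chi2 = sum((O-E)^2/E), E = total/4
total = 220, E = 220/4 = 55
(50 - 55)^2 / 55 = 25 / 55 = 5/11 ≈ 0.454545
(81 - 55)^2 / 55 = 676 / 55 = 676/55 ≈ 12.290909
(49 - 55)^2 / 55 = 36 / 55 = 36/55 ≈ 0.654545
(40 - 55)^2 / 55 = 225 / 55 = 45/11 ≈ 4.090909
chi2 = 962/55 ≈ 17.490909

17.4909


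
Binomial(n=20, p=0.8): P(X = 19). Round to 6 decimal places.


P = C(n,k) * p^k * (1-p)^(n-k)
C(20,19) = 20
p^k = 0.8^19 ≈ 0.01441152
(1-p)^(n-k) = 0.2^1 = 0.2
P = 20 * 0.01441152 * 0.2 ≈ 0.057646

0.057646


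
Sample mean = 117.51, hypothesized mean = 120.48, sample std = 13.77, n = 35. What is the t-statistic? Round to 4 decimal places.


t = (xbar - mu0) / (s/sqrt(n))
xbar - mu0 = 117.51 - 120.48 = -2.97
sqrt(35) ≈ 5.91607978
s/sqrt(n) = 13.77 / 5.91607978 ≈ 2.32755482
t = -2.97 / 2.32755482 ≈ -1.276017

-1.2760


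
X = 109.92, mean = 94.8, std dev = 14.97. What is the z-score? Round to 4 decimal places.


z = (X - mu) / sigma
X - mu = 109.92 - 94.8 = 15.12
z = 15.12 / 14.97 = 504/499 ≈ 1.010020

1.0100


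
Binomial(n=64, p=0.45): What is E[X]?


E[X] = n*p = 64 * 0.45 = 28.8

28.8


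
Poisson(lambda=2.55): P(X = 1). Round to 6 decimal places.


P = e^(-lam) * lam^k / k!
e^(-2.55) ≈ 0.07808167
lam^k = 2.55^1 = 2.55
k! = 1! = 1
P = 0.07808167 * 2.55 / 1 ≈ 0.199108

0.199108


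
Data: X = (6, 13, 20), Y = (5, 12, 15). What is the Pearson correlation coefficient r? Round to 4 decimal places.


r = sum((xi-xbar)(yi-ybar)) / sqrt(sum((xi-xbar)^2) * sum((yi-ybar)^2))
n = 3, xbar = 39/3 = 13, ybar = 32/3 ≈ 10.666667
Sxy = sum((xi-xbar)(yi-ybar)) = 70
Sxx = sum((xi-xbar)^2) = 98
Syy = sum((yi-ybar)^2) = 158/3 ≈ 52.666667
sqrt(Sxx*Syy) ≈ 71.842420
r = Sxy / sqrt(Sxx*Syy) = 70 / 71.842420 ≈ 0.974355

0.9744


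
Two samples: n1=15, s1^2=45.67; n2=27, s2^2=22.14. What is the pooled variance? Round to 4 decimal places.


sp^2 = ((n1-1)*s1^2 + (n2-1)*s2^2)/(n1+n2-2)
(n1-1)*s1^2 = 14 * 45.67 = 639.38
(n2-1)*s2^2 = 26 * 22.14 = 575.64
numerator = 639.38 + 575.64 = 1215.02
n1+n2-2 = 40
sp^2 = 1215.02 / 40 = 30.3755

30.3755


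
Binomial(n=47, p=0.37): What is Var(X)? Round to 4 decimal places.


Var = n*p*(1-p) = 47 * 0.37 * 0.63 = 10.9557

10.9557


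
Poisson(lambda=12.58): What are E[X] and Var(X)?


E[X] = Var(X) = lambda = 12.58

12.58, 12.58


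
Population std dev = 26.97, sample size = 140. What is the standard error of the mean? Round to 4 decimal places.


SE = sigma / sqrt(n)
sqrt(140) ≈ 11.832160
SE = 26.97 / 11.832160 ≈ 2.279381

2.2794


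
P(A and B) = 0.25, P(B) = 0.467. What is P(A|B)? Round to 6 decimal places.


P(A|B) = P(A and B) / P(B) = 0.25 / 0.467 = 250/467 ≈ 0.53533191

0.535332


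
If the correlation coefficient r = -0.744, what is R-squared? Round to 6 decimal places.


R^2 = r^2 = (-0.744)^2 = 0.553536

0.553536


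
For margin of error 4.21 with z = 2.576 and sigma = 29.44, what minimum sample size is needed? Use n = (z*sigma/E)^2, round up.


z*sigma/E = 2.576 * 29.44 / 4.21 ≈ 18.013644
(z*sigma/E)^2 ≈ 324.491360
round up: n = 325

325


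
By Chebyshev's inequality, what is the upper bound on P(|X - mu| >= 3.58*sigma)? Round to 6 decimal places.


P <= 1/k^2
k^2 = 3.58^2 = 12.8164
1/k^2 = 1 / 12.8164 ≈ 0.07802503

0.078025


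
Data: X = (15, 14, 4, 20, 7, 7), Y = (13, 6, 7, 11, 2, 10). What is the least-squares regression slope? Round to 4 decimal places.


b = sum((xi-xbar)(yi-ybar)) / sum((xi-xbar)^2)
n = 6, xbar = 67/6 ≈ 11.166667, ybar = 49/6 ≈ 8.166667
Sxy = sum((xi-xbar)(yi-ybar)) = 383/6 ≈ 63.833333
Sxx = sum((xi-xbar)^2) = 1121/6 ≈ 186.833333
b = Sxy / Sxx = 383/1121 ≈ 0.341659

0.3417


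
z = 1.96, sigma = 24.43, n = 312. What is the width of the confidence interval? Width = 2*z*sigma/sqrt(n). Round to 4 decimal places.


width = 2*z*sigma/sqrt(n)
2*z*sigma = 2 * 1.96 * 24.43 = 95.7656
sqrt(312) ≈ 17.663522
width = 95.7656 / 17.663522 ≈ 5.421659

5.4217


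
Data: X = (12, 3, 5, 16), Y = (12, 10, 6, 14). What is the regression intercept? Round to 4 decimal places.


a = ybar - b*xbar, where b = sum((xi-xbar)(yi-ybar)) / sum((xi-xbar)^2)
n = 4, xbar = 36/4 = 9, ybar = 42/4 = 10.5
Sxy = sum((xi-xbar)(yi-ybar)) = 50
Sxx = sum((xi-xbar)^2) = 110
b = Sxy / Sxx = 5/11 ≈ 0.454545
a = 10.5 - 0.454545 * 9 = 141/22 ≈ 6.409091

6.4091


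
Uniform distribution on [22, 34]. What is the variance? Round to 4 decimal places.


Var = (b-a)^2 / 12
(b-a)^2 = (34 - 22)^2 = 144
Var = 144/12 = 12

12.0000


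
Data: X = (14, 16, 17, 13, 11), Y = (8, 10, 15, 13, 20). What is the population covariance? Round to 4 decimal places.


Cov = (1/n)*sum((xi-xbar)(yi-ybar))
n = 5, xbar = 71/5 = 14.2, ybar = 66/5 = 13.2
sum((xi-xbar)(yi-ybar)) = -21.2
Cov = -21.2 / 5 = -4.24

-4.2400


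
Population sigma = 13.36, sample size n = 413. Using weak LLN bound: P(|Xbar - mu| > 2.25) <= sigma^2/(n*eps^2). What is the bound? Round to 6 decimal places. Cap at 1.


bound = min(1, sigma^2/(n*eps^2))
sigma^2 = 13.36^2 = 178.4896
n*eps^2 = 413 * 2.25^2 = 413 * 5.0625 = 2090.8125
sigma^2/(n*eps^2) = 178.4896 / 2090.8125 ≈ 0.08536853

0.085369


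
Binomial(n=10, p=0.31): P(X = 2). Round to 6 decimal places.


P = C(n,k) * p^k * (1-p)^(n-k)
C(10,2) = 45
p^k = 0.31^2 = 0.0961
(1-p)^(n-k) = 0.69^8 ≈ 0.05137984
P = 45 * 0.0961 * 0.05137984 ≈ 0.222192

0.222192


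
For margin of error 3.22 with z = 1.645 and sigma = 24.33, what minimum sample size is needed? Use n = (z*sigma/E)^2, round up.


z*sigma/E = 1.645 * 24.33 / 3.22 = 114351/9200 ≈ 12.429457
(z*sigma/E)^2 ≈ 154.491389
round up: n = 155

155


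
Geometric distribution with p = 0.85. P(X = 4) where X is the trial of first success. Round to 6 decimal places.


P = (1-p)^(k-1) * p
(1-p)^(k-1) = 0.15^3 = 0.003375
P = 0.003375 * 0.85 = 0.00286875

0.002869


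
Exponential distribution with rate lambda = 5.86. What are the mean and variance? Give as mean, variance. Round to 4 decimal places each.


mean = 1/lam, var = 1/lam^2
mean = 1 / 5.86 = 50/293 ≈ 0.170648
lam^2 = 5.86^2 = 34.3396
var = 1 / 34.3396 ≈ 0.029121

0.1706, 0.0291


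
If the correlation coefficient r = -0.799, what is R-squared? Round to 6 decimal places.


R^2 = r^2 = (-0.799)^2 = 0.638401

0.638401


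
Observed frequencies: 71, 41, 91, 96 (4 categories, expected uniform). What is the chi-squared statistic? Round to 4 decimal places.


chi2 = sum((O-E)^2/E), E = total/4
total = 299, E = 299/4 = 74.75
(71 - 74.75)^2 / 74.75 = 14.0625 / 74.75 = 225/1196 ≈ 0.188127
(41 - 74.75)^2 / 74.75 = 1139.0625 / 74.75 = 18225/1196 ≈ 15.238294
(91 - 74.75)^2 / 74.75 = 264.0625 / 74.75 = 325/92 ≈ 3.532609
(96 - 74.75)^2 / 74.75 = 451.5625 / 74.75 = 7225/1196 ≈ 6.040970
chi2 = 25

25.0000


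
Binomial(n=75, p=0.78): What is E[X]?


E[X] = n*p = 75 * 0.78 = 58.5

58.5


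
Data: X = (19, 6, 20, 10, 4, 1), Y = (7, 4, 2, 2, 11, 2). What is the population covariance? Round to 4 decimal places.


Cov = (1/n)*sum((xi-xbar)(yi-ybar))
n = 6, xbar = 60/6 = 10, ybar = 28/6 = 14/3 ≈ 4.666667
sum((xi-xbar)(yi-ybar)) = -17
Cov = -17 / 6 = -17/6 ≈ -2.833333

-2.8333


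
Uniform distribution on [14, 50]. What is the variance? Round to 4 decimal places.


Var = (b-a)^2 / 12
(b-a)^2 = (50 - 14)^2 = 1296
Var = 1296/12 = 108

108.0000


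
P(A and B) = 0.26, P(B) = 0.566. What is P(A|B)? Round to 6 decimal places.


P(A|B) = P(A and B) / P(B) = 0.26 / 0.566 = 130/283 ≈ 0.45936396

0.459364


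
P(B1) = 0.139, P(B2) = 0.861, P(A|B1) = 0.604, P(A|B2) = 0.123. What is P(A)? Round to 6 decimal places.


P(A) = P(A|B1)*P(B1) + P(A|B2)*P(B2)
P(A|B1)*P(B1) = 0.604 * 0.139 = 0.083956
P(A|B2)*P(B2) = 0.123 * 0.861 = 0.105903
P(A) = 0.083956 + 0.105903 = 0.189859

0.189859


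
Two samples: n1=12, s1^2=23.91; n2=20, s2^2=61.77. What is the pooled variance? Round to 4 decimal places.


sp^2 = ((n1-1)*s1^2 + (n2-1)*s2^2)/(n1+n2-2)
(n1-1)*s1^2 = 11 * 23.91 = 263.01
(n2-1)*s2^2 = 19 * 61.77 = 1173.63
numerator = 263.01 + 1173.63 = 1436.64
n1+n2-2 = 30
sp^2 = 1436.64 / 30 = 47.888

47.8880


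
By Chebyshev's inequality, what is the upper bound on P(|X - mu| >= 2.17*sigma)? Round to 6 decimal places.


P <= 1/k^2
k^2 = 2.17^2 = 4.7089
1/k^2 = 1 / 4.7089 ≈ 0.21236382

0.212364


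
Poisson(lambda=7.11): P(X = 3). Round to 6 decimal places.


P = e^(-lam) * lam^k / k!
e^(-7.11) ≈ 0.0008168950
lam^k = 7.11^3 = 359.425431
k! = 3! = 6
P = 0.0008168950 * 359.425431 / 6 ≈ 0.048935

0.048935


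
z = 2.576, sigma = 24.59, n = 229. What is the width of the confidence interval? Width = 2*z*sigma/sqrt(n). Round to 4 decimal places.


width = 2*z*sigma/sqrt(n)
2*z*sigma = 2 * 2.576 * 24.59 = 126.68768
sqrt(229) ≈ 15.132746
width = 126.68768 / 15.132746 ≈ 8.371758

8.3718


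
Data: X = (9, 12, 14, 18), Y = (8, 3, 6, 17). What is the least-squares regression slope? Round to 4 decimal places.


b = sum((xi-xbar)(yi-ybar)) / sum((xi-xbar)^2)
n = 4, xbar = 53/4 = 13.25, ybar = 34/4 = 8.5
Sxy = sum((xi-xbar)(yi-ybar)) = 47.5
Sxx = sum((xi-xbar)^2) = 42.75
b = Sxy / Sxx = 10/9 ≈ 1.111111

1.1111


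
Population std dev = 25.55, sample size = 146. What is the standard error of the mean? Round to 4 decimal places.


SE = sigma / sqrt(n)
sqrt(146) ≈ 12.083046
SE = 25.55 / 12.083046 ≈ 2.114533

2.1145


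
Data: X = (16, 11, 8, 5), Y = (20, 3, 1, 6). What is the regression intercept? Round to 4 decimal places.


a = ybar - b*xbar, where b = sum((xi-xbar)(yi-ybar)) / sum((xi-xbar)^2)
n = 4, xbar = 40/4 = 10, ybar = 30/4 = 7.5
Sxy = sum((xi-xbar)(yi-ybar)) = 91
Sxx = sum((xi-xbar)^2) = 66
b = Sxy / Sxx = 91/66 ≈ 1.378788
a = 7.5 - 1.378788 * 10 = -415/66 ≈ -6.287879

-6.2879


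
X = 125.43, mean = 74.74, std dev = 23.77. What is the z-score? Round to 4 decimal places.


z = (X - mu) / sigma
X - mu = 125.43 - 74.74 = 50.69
z = 50.69 / 23.77 = 5069/2377 ≈ 2.132520

2.1325


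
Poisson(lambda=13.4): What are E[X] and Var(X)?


E[X] = Var(X) = lambda = 13.4

13.4, 13.4


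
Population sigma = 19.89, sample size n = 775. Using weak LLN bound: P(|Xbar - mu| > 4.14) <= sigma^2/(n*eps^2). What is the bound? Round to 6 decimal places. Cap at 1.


bound = min(1, sigma^2/(n*eps^2))
sigma^2 = 19.89^2 = 395.6121
n*eps^2 = 775 * 4.14^2 = 775 * 17.1396 = 13283.19
sigma^2/(n*eps^2) = 395.6121 / 13283.19 ≈ 0.02978291

0.029783


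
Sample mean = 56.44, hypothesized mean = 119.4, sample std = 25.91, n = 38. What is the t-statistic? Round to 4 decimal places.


t = (xbar - mu0) / (s/sqrt(n))
xbar - mu0 = 56.44 - 119.4 = -62.96
sqrt(38) ≈ 6.16441400
s/sqrt(n) = 25.91 / 6.16441400 ≈ 4.20315702
t = -62.96 / 4.20315702 ≈ -14.979217

-14.9792


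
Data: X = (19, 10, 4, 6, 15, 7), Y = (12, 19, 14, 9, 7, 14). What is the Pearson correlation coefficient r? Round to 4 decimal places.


r = sum((xi-xbar)(yi-ybar)) / sqrt(sum((xi-xbar)^2) * sum((yi-ybar)^2))
n = 6, xbar = 61/6 ≈ 10.166667, ybar = 75/6 = 12.5
Sxy = sum((xi-xbar)(yi-ybar)) = -31.5
Sxx = sum((xi-xbar)^2) = 1001/6 ≈ 166.833333
Syy = sum((yi-ybar)^2) = 89.5
sqrt(Sxx*Syy) ≈ 122.194858
r = Sxy / sqrt(Sxx*Syy) = -31.5 / 122.194858 ≈ -0.257785

-0.2578


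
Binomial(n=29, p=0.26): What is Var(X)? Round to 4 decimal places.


Var = n*p*(1-p) = 29 * 0.26 * 0.74 = 5.5796

5.5796


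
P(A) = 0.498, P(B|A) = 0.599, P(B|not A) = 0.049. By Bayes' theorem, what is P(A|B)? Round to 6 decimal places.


P(A|B) = P(B|A)*P(A) / P(B), P(B) = P(B|A)*P(A) + P(B|not A)*P(not A)
P(B|A)*P(A) = 0.599 * 0.498 = 0.298302
P(B|not A)*P(not A) = 0.049 * 0.502 = 0.024598
P(B) = 0.298302 + 0.024598 = 0.3229
P(A|B) = 0.298302 / 0.3229 ≈ 0.92382162

0.923822


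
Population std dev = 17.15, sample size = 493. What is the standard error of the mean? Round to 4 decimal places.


SE = sigma / sqrt(n)
sqrt(493) ≈ 22.203603
SE = 17.15 / 22.203603 ≈ 0.772397

0.7724


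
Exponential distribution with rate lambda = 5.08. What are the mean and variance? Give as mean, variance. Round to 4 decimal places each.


mean = 1/lam, var = 1/lam^2
mean = 1 / 5.08 = 25/127 ≈ 0.196850
lam^2 = 5.08^2 = 25.8064
var = 1 / 25.8064 ≈ 0.038750

0.1969, 0.0388


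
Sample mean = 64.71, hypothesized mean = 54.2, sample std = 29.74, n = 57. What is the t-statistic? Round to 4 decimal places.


t = (xbar - mu0) / (s/sqrt(n))
xbar - mu0 = 64.71 - 54.2 = 10.51
sqrt(57) ≈ 7.54983444
s/sqrt(n) = 29.74 / 7.54983444 ≈ 3.93915923
t = 10.51 / 3.93915923 ≈ 2.668082

2.6681


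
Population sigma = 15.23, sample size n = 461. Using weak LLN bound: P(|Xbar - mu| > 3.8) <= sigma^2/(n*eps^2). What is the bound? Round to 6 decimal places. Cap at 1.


bound = min(1, sigma^2/(n*eps^2))
sigma^2 = 15.23^2 = 231.9529
n*eps^2 = 461 * 3.8^2 = 461 * 14.44 = 6656.84
sigma^2/(n*eps^2) = 231.9529 / 6656.84 ≈ 0.03484430

0.034844


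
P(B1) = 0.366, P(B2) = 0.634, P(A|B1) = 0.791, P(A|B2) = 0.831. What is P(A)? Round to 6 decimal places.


P(A) = P(A|B1)*P(B1) + P(A|B2)*P(B2)
P(A|B1)*P(B1) = 0.791 * 0.366 = 0.289506
P(A|B2)*P(B2) = 0.831 * 0.634 = 0.526854
P(A) = 0.289506 + 0.526854 = 0.81636

0.816360


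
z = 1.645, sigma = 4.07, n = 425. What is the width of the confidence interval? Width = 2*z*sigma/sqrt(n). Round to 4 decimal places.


width = 2*z*sigma/sqrt(n)
2*z*sigma = 2 * 1.645 * 4.07 = 13.3903
sqrt(425) ≈ 20.615528
width = 13.3903 / 20.615528 ≈ 0.649525

0.6495


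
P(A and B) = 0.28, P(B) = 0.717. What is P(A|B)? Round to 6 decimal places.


P(A|B) = P(A and B) / P(B) = 0.28 / 0.717 = 280/717 ≈ 0.39051604

0.390516


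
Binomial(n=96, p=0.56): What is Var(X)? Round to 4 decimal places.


Var = n*p*(1-p) = 96 * 0.56 * 0.44 = 23.6544

23.6544


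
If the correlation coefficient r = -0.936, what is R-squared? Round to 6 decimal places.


R^2 = r^2 = (-0.936)^2 = 0.876096

0.876096


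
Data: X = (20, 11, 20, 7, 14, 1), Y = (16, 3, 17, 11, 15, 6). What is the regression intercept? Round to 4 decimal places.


a = ybar - b*xbar, where b = sum((xi-xbar)(yi-ybar)) / sum((xi-xbar)^2)
n = 6, xbar = 73/6 ≈ 12.166667, ybar = 68/6 = 34/3 ≈ 11.333333
Sxy = sum((xi-xbar)(yi-ybar)) = 476/3 ≈ 158.666667
Sxx = sum((xi-xbar)^2) = 1673/6 ≈ 278.833333
b = Sxy / Sxx = 136/239 ≈ 0.569038
a = 11.333333 - 0.569038 * 12.166667 = 1054/239 ≈ 4.410042

4.4100


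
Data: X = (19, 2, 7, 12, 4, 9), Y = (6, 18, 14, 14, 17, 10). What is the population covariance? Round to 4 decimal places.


Cov = (1/n)*sum((xi-xbar)(yi-ybar))
n = 6, xbar = 53/6 ≈ 8.833333, ybar = 79/6 ≈ 13.166667
sum((xi-xbar)(yi-ybar)) = -743/6 ≈ -123.833333
Cov = -123.833333 / 6 = -743/36 ≈ -20.638889

-20.6389


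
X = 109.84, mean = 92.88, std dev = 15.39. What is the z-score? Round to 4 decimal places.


z = (X - mu) / sigma
X - mu = 109.84 - 92.88 = 16.96
z = 16.96 / 15.39 = 1696/1539 ≈ 1.102014

1.1020


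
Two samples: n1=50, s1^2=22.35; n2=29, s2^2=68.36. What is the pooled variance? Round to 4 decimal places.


sp^2 = ((n1-1)*s1^2 + (n2-1)*s2^2)/(n1+n2-2)
(n1-1)*s1^2 = 49 * 22.35 = 1095.15
(n2-1)*s2^2 = 28 * 68.36 = 1914.08
numerator = 1095.15 + 1914.08 = 3009.23
n1+n2-2 = 77
sp^2 = 3009.23 / 77 = 42989/1100 ≈ 39.080909

39.0809


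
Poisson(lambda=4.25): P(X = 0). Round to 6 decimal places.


P = e^(-lam) * lam^k / k!
e^(-4.25) ≈ 0.01426423
lam^k = 4.25^0 = 1
k! = 0! = 1
P = 0.01426423 * 1 / 1 ≈ 0.014264

0.014264


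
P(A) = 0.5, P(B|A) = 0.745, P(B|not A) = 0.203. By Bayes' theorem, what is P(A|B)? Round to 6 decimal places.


P(A|B) = P(B|A)*P(A) / P(B), P(B) = P(B|A)*P(A) + P(B|not A)*P(not A)
P(B|A)*P(A) = 0.745 * 0.5 = 0.3725
P(B|not A)*P(not A) = 0.203 * 0.5 = 0.1015
P(B) = 0.3725 + 0.1015 = 0.474
P(A|B) = 0.3725 / 0.474 = 745/948 ≈ 0.78586498

0.785865


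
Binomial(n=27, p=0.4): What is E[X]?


E[X] = n*p = 27 * 0.4 = 10.8

10.8


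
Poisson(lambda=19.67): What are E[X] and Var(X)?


E[X] = Var(X) = lambda = 19.67

19.67, 19.67


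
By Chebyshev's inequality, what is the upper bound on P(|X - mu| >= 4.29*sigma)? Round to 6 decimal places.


P <= 1/k^2
k^2 = 4.29^2 = 18.4041
1/k^2 = 1 / 18.4041 ≈ 0.05433572

0.054336


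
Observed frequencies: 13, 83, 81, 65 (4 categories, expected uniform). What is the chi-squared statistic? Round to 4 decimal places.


chi2 = sum((O-E)^2/E), E = total/4
total = 242, E = 242/4 = 60.5
(13 - 60.5)^2 / 60.5 = 2256.25 / 60.5 = 9025/242 ≈ 37.293388
(83 - 60.5)^2 / 60.5 = 506.25 / 60.5 = 2025/242 ≈ 8.367769
(81 - 60.5)^2 / 60.5 = 420.25 / 60.5 = 1681/242 ≈ 6.946281
(65 - 60.5)^2 / 60.5 = 20.25 / 60.5 = 81/242 ≈ 0.334711
chi2 = 6406/121 ≈ 52.942149

52.9421


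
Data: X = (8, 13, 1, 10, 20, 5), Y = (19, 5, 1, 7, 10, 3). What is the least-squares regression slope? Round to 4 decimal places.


b = sum((xi-xbar)(yi-ybar)) / sum((xi-xbar)^2)
n = 6, xbar = 57/6 = 9.5, ybar = 45/6 = 7.5
Sxy = sum((xi-xbar)(yi-ybar)) = 75.5
Sxx = sum((xi-xbar)^2) = 217.5
b = Sxy / Sxx = 151/435 ≈ 0.347126

0.3471


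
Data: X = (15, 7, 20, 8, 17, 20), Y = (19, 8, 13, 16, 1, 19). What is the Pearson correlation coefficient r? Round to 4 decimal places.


r = sum((xi-xbar)(yi-ybar)) / sqrt(sum((xi-xbar)^2) * sum((yi-ybar)^2))
n = 6, xbar = 87/6 = 14.5, ybar = 76/6 = 38/3 ≈ 12.666667
Sxy = sum((xi-xbar)(yi-ybar)) = 24
Sxx = sum((xi-xbar)^2) = 165.5
Syy = sum((yi-ybar)^2) = 748/3 ≈ 249.333333
sqrt(Sxx*Syy) ≈ 203.137064
r = Sxy / sqrt(Sxx*Syy) = 24 / 203.137064 ≈ 0.118147

0.1181


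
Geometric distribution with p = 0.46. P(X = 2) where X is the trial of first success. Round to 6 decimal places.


P = (1-p)^(k-1) * p
(1-p)^(k-1) = 0.54^1 = 0.54
P = 0.54 * 0.46 = 0.2484

0.248400


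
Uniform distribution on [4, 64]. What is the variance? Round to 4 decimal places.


Var = (b-a)^2 / 12
(b-a)^2 = (64 - 4)^2 = 3600
Var = 3600/12 = 300

300.0000


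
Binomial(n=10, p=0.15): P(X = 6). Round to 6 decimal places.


P = C(n,k) * p^k * (1-p)^(n-k)
C(10,6) = 210
p^k = 0.15^6 ≈ 0.00001139063
(1-p)^(n-k) = 0.85^4 ≈ 0.5220063
P = 210 * 0.00001139063 * 0.5220063 ≈ 0.001249

0.001249


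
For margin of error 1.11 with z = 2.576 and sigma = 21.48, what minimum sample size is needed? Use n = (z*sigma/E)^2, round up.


z*sigma/E = 2.576 * 21.48 / 1.11 = 230552/4625 ≈ 49.849081
(z*sigma/E)^2 ≈ 2484.930885
round up: n = 2485

2485


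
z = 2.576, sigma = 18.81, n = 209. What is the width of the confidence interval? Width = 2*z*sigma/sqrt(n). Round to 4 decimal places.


width = 2*z*sigma/sqrt(n)
2*z*sigma = 2 * 2.576 * 18.81 = 96.90912
sqrt(209) ≈ 14.456832
width = 96.90912 / 14.456832 ≈ 6.703344

6.7033


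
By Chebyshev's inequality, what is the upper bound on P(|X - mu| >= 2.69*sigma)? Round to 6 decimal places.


P <= 1/k^2
k^2 = 2.69^2 = 7.2361
1/k^2 = 1 / 7.2361 ≈ 0.13819599

0.138196
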